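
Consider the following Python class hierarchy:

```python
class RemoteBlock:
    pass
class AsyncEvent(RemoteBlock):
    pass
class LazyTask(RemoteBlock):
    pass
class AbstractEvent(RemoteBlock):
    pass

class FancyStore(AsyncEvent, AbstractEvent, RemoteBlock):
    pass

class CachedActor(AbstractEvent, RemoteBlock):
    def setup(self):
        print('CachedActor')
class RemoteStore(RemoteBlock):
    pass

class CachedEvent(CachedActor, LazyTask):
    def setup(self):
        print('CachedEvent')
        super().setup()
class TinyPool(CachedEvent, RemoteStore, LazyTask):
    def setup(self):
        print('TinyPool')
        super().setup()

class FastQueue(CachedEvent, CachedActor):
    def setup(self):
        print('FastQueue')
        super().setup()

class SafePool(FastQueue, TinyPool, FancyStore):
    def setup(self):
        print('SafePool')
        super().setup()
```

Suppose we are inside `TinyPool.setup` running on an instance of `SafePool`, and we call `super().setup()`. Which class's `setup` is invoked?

L[SafePool] = SafePool + merge(L[FastQueue], L[TinyPool], L[FancyStore], [FastQueue TinyPool FancyStore])
  take FastQueue:  [FastQueue CachedEvent CachedActor AbstractEvent LazyTask RemoteBlock object] + [TinyPool CachedEvent CachedActor AbstractEvent RemoteStore LazyTask RemoteBlock object] + [FancyStore AsyncEvent AbstractEvent RemoteBlock object] + [FastQueue TinyPool FancyStore]
  take TinyPool:  [CachedEvent CachedActor AbstractEvent LazyTask RemoteBlock object] + [TinyPool CachedEvent CachedActor AbstractEvent RemoteStore LazyTask RemoteBlock object] + [FancyStore AsyncEvent AbstractEvent RemoteBlock object] + [TinyPool FancyStore]
  take CachedEvent:  [CachedEvent CachedActor AbstractEvent LazyTask RemoteBlock object] + [CachedEvent CachedActor AbstractEvent RemoteStore LazyTask RemoteBlock object] + [FancyStore AsyncEvent AbstractEvent RemoteBlock object] + [FancyStore]
  take CachedActor:  [CachedActor AbstractEvent LazyTask RemoteBlock object] + [CachedActor AbstractEvent RemoteStore LazyTask RemoteBlock object] + [FancyStore AsyncEvent AbstractEvent RemoteBlock object] + [FancyStore]
  take FancyStore:  [AbstractEvent LazyTask RemoteBlock object] + [AbstractEvent RemoteStore LazyTask RemoteBlock object] + [FancyStore AsyncEvent AbstractEvent RemoteBlock object] + [FancyStore]
  take AsyncEvent:  [AbstractEvent LazyTask RemoteBlock object] + [AbstractEvent RemoteStore LazyTask RemoteBlock object] + [AsyncEvent AbstractEvent RemoteBlock object]
  take AbstractEvent:  [AbstractEvent LazyTask RemoteBlock object] + [AbstractEvent RemoteStore LazyTask RemoteBlock object] + [AbstractEvent RemoteBlock object]
  take RemoteStore:  [LazyTask RemoteBlock object] + [RemoteStore LazyTask RemoteBlock object] + [RemoteBlock object]
  take LazyTask:  [LazyTask RemoteBlock object] + [LazyTask RemoteBlock object] + [RemoteBlock object]
  take RemoteBlock:  [RemoteBlock object] + [RemoteBlock object] + [RemoteBlock object]
  take object:  [object] + [object] + [object]
MRO: SafePool FastQueue TinyPool CachedEvent CachedActor FancyStore AsyncEvent AbstractEvent RemoteStore LazyTask RemoteBlock object
super() in TinyPool.setup on a SafePool instance goes to the class after TinyPool in SafePool's MRO: CachedEvent.

CachedEvent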